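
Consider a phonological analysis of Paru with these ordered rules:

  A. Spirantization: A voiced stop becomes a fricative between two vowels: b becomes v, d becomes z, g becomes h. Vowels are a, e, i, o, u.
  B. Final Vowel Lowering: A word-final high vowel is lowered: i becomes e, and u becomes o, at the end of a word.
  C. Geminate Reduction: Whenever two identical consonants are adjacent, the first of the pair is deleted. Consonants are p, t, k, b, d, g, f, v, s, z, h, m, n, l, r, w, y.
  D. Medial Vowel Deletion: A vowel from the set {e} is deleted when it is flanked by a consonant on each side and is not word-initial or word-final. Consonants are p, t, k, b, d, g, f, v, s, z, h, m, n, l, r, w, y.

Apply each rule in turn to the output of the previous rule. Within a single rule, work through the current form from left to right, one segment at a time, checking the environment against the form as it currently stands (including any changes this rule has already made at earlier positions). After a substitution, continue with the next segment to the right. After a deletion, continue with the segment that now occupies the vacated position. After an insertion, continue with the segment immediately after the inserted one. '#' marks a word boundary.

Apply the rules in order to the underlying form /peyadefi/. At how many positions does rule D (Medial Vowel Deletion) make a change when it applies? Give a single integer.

A Spirantization: [peyadefi] → [peyazefi]
B Final Vowel Lowering: [peyazefi] → [peyazefe]
C Geminate Reduction: no change — [peyazefe]
D Medial Vowel Deletion: [peyazefe] → [pyazfe]
Rule D changed 2 position(s).

2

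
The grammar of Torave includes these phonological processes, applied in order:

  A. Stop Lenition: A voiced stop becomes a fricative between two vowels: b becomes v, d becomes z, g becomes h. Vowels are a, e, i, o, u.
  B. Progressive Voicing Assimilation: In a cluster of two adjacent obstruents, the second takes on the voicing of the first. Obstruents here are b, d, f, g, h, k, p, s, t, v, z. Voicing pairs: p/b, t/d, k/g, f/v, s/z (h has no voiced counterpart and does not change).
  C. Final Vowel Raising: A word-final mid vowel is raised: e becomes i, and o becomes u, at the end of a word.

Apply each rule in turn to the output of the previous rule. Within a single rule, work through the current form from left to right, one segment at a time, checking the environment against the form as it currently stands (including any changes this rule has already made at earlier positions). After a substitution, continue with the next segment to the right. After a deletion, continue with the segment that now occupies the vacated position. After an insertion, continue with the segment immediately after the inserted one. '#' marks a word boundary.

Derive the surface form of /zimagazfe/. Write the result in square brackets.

A Stop Lenition: [zimagazfe] → [zimahazfe]
B Progressive Voicing Assimilation: [zimahazfe] → [zimahazve]
C Final Vowel Raising: [zimahazve] → [zimahazvi]

[zimahazvi]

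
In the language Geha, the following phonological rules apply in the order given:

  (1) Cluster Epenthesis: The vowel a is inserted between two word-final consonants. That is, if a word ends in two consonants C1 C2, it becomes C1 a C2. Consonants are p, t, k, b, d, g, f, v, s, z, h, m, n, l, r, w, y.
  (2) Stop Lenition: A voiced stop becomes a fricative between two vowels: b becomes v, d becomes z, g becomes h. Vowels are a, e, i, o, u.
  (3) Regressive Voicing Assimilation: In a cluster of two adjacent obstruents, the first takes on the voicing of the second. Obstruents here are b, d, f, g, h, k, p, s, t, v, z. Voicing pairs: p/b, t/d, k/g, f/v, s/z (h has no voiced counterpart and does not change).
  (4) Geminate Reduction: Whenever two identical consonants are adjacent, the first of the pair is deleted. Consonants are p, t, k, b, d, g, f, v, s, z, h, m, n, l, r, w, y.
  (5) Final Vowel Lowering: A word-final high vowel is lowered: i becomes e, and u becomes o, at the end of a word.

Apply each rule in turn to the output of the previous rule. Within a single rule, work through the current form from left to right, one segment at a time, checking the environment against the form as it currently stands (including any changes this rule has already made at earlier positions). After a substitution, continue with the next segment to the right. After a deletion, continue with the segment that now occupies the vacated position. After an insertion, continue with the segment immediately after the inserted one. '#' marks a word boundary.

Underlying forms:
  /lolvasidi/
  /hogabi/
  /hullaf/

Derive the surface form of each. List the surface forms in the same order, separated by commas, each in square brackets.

[lolvasize], [hohave], [hulaf]

/lolvasidi/:
  (1) Cluster Epenthesis: no change — [lolvasidi]
  (2) Stop Lenition: [lolvasidi] → [lolvasizi]
  (3) Regressive Voicing Assimilation: no change — [lolvasizi]
  (4) Geminate Reduction: no change — [lolvasizi]
  (5) Final Vowel Lowering: [lolvasizi] → [lolvasize]
/hogabi/:
  (1) Cluster Epenthesis: no change — [hogabi]
  (2) Stop Lenition: [hogabi] → [hohavi]
  (3) Regressive Voicing Assimilation: no change — [hohavi]
  (4) Geminate Reduction: no change — [hohavi]
  (5) Final Vowel Lowering: [hohavi] → [hohave]
/hullaf/:
  (1) Cluster Epenthesis: no change — [hullaf]
  (2) Stop Lenition: no change — [hullaf]
  (3) Regressive Voicing Assimilation: no change — [hullaf]
  (4) Geminate Reduction: [hullaf] → [hulaf]
  (5) Final Vowel Lowering: no change — [hulaf]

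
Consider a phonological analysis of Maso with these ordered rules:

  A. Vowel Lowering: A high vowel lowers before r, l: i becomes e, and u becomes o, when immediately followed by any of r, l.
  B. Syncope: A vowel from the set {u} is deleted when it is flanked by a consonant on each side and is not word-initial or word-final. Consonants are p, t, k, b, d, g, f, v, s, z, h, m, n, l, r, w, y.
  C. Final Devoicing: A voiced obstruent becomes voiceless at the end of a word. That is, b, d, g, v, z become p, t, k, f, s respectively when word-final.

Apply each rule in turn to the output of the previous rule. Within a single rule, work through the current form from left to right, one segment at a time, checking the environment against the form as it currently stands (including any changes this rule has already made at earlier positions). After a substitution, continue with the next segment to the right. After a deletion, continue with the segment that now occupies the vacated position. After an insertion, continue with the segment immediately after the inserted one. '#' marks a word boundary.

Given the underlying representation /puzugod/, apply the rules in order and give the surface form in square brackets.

[pzgot]

A Vowel Lowering: no change — [puzugod]
B Syncope: [puzugod] → [pzgod]
C Final Devoicing: [pzgod] → [pzgot]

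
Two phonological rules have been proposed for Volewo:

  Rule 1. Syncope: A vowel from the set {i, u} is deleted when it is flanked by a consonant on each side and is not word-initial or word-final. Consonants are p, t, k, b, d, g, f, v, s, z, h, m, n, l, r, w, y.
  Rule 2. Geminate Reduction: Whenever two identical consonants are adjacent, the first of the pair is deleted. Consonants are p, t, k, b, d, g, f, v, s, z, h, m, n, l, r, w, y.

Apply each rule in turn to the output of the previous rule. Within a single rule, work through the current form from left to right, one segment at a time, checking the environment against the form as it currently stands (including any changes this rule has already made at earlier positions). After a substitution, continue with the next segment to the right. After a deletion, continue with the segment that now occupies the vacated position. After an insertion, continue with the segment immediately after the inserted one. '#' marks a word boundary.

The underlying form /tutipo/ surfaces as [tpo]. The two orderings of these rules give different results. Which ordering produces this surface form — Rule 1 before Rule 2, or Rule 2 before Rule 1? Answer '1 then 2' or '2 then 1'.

Order 1 then 2:
  1 Syncope: [tutipo] → [ttpo]
  2 Geminate Reduction: [ttpo] → [tpo]
  result: [tpo]
Order 2 then 1:
  2 Geminate Reduction: no change — [tutipo]
  1 Syncope: [tutipo] → [ttpo]
  result: [ttpo]

1 then 2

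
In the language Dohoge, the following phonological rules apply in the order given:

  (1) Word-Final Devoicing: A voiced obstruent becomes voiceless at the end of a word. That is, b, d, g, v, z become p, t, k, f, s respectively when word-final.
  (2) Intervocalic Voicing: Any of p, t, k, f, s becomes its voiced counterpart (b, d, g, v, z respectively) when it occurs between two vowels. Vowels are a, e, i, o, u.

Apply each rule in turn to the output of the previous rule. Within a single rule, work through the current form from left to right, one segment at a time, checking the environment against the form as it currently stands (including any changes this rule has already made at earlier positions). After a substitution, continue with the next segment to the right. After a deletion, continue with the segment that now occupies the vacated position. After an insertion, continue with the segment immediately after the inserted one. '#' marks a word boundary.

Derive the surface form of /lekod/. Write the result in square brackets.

[legot]

(1) Word-Final Devoicing: [lekod] → [lekot]
(2) Intervocalic Voicing: [lekot] → [legot]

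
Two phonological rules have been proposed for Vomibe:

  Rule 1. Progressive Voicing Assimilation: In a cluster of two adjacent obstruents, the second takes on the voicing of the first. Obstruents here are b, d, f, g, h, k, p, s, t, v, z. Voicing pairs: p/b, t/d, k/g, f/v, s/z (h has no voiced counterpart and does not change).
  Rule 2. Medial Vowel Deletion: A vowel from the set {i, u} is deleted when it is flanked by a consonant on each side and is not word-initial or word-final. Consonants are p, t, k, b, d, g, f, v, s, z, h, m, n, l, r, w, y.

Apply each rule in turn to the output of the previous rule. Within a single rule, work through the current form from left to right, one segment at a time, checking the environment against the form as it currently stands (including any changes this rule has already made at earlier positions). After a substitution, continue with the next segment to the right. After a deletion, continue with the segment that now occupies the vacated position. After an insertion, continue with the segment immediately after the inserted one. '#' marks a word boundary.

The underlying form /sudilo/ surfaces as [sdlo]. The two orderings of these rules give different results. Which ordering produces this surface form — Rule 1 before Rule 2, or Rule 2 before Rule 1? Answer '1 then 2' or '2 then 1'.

1 then 2

Order 1 then 2:
  1 Progressive Voicing Assimilation: no change — [sudilo]
  2 Medial Vowel Deletion: [sudilo] → [sdlo]
  result: [sdlo]
Order 2 then 1:
  2 Medial Vowel Deletion: [sudilo] → [sdlo]
  1 Progressive Voicing Assimilation: [sdlo] → [stlo]
  result: [stlo]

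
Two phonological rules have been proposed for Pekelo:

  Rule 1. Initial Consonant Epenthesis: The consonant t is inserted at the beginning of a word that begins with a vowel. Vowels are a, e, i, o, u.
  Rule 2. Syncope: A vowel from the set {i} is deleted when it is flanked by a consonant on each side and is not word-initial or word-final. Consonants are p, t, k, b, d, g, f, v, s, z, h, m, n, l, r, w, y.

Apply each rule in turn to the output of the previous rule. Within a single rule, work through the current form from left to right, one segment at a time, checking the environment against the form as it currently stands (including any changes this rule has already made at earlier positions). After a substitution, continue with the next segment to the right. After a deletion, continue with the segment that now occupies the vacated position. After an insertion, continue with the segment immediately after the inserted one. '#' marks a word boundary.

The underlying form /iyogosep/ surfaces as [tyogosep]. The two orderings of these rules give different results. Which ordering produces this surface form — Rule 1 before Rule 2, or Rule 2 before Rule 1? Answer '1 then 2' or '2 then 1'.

1 then 2

Order 1 then 2:
  1 Initial Consonant Epenthesis: [iyogosep] → [tiyogosep]
  2 Syncope: [tiyogosep] → [tyogosep]
  result: [tyogosep]
Order 2 then 1:
  2 Syncope: no change — [iyogosep]
  1 Initial Consonant Epenthesis: [iyogosep] → [tiyogosep]
  result: [tiyogosep]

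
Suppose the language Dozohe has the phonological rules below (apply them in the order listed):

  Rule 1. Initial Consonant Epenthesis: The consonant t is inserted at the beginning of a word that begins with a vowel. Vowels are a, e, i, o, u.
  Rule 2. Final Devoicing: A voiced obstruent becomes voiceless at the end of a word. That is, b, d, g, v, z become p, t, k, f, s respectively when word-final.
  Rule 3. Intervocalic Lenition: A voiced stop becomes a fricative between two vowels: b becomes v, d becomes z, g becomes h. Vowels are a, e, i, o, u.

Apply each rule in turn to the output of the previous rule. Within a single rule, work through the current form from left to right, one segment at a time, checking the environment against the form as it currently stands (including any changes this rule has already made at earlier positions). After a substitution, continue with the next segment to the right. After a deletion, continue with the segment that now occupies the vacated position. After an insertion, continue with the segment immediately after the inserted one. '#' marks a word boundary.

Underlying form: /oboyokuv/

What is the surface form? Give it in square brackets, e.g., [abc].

Rule 1 Initial Consonant Epenthesis: [oboyokuv] → [toboyokuv]
Rule 2 Final Devoicing: [toboyokuv] → [toboyokuf]
Rule 3 Intervocalic Lenition: [toboyokuf] → [tovoyokuf]

[tovoyokuf]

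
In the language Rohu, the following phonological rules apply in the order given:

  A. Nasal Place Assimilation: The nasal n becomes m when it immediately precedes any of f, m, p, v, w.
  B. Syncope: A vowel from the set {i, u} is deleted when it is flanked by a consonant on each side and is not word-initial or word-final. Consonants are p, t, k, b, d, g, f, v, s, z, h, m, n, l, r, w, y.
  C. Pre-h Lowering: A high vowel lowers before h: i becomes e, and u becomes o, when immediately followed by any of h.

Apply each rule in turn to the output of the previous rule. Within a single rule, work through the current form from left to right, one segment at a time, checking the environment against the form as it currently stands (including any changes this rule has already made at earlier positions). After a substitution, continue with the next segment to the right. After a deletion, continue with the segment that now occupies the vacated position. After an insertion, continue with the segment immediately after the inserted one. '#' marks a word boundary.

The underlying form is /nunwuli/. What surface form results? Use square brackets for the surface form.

[nmwli]

A Nasal Place Assimilation: [nunwuli] → [numwuli]
B Syncope: [numwuli] → [nmwli]
C Pre-h Lowering: no change — [nmwli]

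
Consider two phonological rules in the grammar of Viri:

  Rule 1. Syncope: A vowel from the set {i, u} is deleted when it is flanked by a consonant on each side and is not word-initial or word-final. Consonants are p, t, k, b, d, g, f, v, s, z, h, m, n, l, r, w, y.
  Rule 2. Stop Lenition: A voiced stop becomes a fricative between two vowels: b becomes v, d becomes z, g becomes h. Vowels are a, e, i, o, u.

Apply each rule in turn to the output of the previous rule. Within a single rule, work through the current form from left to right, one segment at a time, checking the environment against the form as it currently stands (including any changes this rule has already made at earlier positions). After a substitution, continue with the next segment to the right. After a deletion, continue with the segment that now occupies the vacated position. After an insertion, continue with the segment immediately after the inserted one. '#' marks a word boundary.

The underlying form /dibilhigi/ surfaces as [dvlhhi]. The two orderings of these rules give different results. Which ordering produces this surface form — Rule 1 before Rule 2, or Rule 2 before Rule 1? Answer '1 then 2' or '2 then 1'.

2 then 1

Order 1 then 2:
  1 Syncope: [dibilhigi] → [dblhgi]
  2 Stop Lenition: no change — [dblhgi]
  result: [dblhgi]
Order 2 then 1:
  2 Stop Lenition: [dibilhigi] → [divilhihi]
  1 Syncope: [divilhihi] → [dvlhhi]
  result: [dvlhhi]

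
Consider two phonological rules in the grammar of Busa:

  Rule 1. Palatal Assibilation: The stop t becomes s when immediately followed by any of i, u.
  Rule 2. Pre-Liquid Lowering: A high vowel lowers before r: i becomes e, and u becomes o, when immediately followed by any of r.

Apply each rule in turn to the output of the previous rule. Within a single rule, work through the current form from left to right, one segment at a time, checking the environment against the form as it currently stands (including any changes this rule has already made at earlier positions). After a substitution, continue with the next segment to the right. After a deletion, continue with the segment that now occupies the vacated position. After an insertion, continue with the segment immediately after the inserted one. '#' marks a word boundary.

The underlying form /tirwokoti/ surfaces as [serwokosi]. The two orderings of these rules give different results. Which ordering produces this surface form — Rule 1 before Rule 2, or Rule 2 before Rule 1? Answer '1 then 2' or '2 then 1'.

1 then 2

Order 1 then 2:
  1 Palatal Assibilation: [tirwokoti] → [sirwokosi]
  2 Pre-Liquid Lowering: [sirwokosi] → [serwokosi]
  result: [serwokosi]
Order 2 then 1:
  2 Pre-Liquid Lowering: [tirwokoti] → [terwokoti]
  1 Palatal Assibilation: [terwokoti] → [terwokosi]
  result: [terwokosi]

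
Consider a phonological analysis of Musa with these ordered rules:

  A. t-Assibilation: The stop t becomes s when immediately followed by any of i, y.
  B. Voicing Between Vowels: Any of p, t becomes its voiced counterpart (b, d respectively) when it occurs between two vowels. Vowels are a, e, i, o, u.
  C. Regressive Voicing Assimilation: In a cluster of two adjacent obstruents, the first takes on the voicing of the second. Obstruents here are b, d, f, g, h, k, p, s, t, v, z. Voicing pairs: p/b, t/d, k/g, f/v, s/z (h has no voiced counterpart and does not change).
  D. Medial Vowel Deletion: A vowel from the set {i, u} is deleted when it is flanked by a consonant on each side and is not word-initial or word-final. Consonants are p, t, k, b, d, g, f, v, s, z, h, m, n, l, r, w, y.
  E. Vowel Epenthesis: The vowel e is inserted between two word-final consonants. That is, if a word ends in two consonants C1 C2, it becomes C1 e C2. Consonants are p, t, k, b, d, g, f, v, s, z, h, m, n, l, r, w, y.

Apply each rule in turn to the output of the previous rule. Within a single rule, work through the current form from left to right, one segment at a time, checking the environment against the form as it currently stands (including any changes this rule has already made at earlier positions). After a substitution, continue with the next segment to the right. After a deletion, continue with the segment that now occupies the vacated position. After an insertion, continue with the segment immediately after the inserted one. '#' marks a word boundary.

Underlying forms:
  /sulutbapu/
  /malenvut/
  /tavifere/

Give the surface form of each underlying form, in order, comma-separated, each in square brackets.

/sulutbapu/:
  A t-Assibilation: no change — [sulutbapu]
  B Voicing Between Vowels: [sulutbapu] → [sulutbabu]
  C Regressive Voicing Assimilation: [sulutbabu] → [suludbabu]
  D Medial Vowel Deletion: [suludbabu] → [sldbabu]
  E Vowel Epenthesis: no change — [sldbabu]
/malenvut/:
  A t-Assibilation: no change — [malenvut]
  B Voicing Between Vowels: no change — [malenvut]
  C Regressive Voicing Assimilation: no change — [malenvut]
  D Medial Vowel Deletion: [malenvut] → [malenvt]
  E Vowel Epenthesis: [malenvt] → [malenvet]
/tavifere/:
  A t-Assibilation: no change — [tavifere]
  B Voicing Between Vowels: no change — [tavifere]
  C Regressive Voicing Assimilation: no change — [tavifere]
  D Medial Vowel Deletion: [tavifere] → [tavfere]
  E Vowel Epenthesis: no change — [tavfere]

[sldbabu], [malenvet], [tavfere]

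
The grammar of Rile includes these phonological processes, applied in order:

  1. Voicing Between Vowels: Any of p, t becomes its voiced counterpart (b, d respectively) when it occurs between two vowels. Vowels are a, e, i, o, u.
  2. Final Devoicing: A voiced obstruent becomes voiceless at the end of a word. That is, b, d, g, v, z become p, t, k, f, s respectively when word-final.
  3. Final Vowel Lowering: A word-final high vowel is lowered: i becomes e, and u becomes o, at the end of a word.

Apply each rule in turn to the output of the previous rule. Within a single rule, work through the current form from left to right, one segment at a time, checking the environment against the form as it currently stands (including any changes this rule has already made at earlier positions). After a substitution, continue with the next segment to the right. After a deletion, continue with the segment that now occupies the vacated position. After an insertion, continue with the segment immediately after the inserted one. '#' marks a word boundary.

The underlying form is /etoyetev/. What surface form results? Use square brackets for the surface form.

[edoyedef]

1 Voicing Between Vowels: [etoyetev] → [edoyedev]
2 Final Devoicing: [edoyedev] → [edoyedef]
3 Final Vowel Lowering: no change — [edoyedef]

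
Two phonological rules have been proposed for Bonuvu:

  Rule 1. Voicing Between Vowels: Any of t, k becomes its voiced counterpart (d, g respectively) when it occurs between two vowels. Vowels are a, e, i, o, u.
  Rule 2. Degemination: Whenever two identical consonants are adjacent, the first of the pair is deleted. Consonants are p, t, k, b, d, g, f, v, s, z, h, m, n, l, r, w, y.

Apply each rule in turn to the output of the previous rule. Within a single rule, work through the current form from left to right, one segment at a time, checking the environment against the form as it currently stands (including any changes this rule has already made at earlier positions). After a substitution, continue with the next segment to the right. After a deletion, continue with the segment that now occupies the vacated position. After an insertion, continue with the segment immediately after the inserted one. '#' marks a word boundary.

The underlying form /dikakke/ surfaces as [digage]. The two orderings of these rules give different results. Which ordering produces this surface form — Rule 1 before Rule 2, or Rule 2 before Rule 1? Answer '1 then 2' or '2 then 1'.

2 then 1

Order 1 then 2:
  1 Voicing Between Vowels: [dikakke] → [digakke]
  2 Degemination: [digakke] → [digake]
  result: [digake]
Order 2 then 1:
  2 Degemination: [dikakke] → [dikake]
  1 Voicing Between Vowels: [dikake] → [digage]
  result: [digage]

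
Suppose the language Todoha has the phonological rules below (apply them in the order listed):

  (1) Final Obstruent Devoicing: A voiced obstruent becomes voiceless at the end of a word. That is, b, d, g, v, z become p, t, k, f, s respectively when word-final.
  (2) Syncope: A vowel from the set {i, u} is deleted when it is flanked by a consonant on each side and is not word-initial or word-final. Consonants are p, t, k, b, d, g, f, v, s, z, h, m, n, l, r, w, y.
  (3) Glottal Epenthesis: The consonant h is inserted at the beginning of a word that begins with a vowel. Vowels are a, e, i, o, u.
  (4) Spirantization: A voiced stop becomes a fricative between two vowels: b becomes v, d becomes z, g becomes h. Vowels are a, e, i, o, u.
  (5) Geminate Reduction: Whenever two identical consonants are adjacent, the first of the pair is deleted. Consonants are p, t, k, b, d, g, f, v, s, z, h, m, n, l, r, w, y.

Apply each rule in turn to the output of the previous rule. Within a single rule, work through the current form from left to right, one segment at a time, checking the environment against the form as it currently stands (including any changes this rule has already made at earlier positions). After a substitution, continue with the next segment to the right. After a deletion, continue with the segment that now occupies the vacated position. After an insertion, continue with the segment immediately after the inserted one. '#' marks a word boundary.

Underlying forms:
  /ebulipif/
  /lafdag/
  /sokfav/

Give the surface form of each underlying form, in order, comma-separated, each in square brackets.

[heblpf], [lafdak], [sokfaf]

/ebulipif/:
  (1) Final Obstruent Devoicing: no change — [ebulipif]
  (2) Syncope: [ebulipif] → [eblpf]
  (3) Glottal Epenthesis: [eblpf] → [heblpf]
  (4) Spirantization: no change — [heblpf]
  (5) Geminate Reduction: no change — [heblpf]
/lafdag/:
  (1) Final Obstruent Devoicing: [lafdag] → [lafdak]
  (2) Syncope: no change — [lafdak]
  (3) Glottal Epenthesis: no change — [lafdak]
  (4) Spirantization: no change — [lafdak]
  (5) Geminate Reduction: no change — [lafdak]
/sokfav/:
  (1) Final Obstruent Devoicing: [sokfav] → [sokfaf]
  (2) Syncope: no change — [sokfaf]
  (3) Glottal Epenthesis: no change — [sokfaf]
  (4) Spirantization: no change — [sokfaf]
  (5) Geminate Reduction: no change — [sokfaf]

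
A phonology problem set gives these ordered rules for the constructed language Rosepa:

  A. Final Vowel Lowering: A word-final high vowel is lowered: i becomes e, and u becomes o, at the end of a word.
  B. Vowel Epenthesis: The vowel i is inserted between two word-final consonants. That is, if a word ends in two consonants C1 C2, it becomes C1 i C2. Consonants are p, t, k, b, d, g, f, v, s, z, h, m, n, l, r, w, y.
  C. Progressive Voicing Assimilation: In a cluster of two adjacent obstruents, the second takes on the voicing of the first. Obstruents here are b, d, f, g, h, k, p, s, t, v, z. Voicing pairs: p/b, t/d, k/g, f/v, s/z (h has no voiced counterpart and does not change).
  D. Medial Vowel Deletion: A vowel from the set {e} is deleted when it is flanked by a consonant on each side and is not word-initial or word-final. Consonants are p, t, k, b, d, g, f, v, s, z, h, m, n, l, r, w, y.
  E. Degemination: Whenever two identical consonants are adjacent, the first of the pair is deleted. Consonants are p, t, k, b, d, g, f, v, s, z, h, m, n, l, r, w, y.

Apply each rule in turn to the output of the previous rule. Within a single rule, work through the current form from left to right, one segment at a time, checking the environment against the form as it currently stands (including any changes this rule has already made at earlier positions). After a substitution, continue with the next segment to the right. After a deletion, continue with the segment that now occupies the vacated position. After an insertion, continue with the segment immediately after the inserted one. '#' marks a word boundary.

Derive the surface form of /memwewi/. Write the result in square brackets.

A Final Vowel Lowering: [memwewi] → [memwewe]
B Vowel Epenthesis: no change — [memwewe]
C Progressive Voicing Assimilation: no change — [memwewe]
D Medial Vowel Deletion: [memwewe] → [mmwwe]
E Degemination: [mmwwe] → [mwe]

[mwe]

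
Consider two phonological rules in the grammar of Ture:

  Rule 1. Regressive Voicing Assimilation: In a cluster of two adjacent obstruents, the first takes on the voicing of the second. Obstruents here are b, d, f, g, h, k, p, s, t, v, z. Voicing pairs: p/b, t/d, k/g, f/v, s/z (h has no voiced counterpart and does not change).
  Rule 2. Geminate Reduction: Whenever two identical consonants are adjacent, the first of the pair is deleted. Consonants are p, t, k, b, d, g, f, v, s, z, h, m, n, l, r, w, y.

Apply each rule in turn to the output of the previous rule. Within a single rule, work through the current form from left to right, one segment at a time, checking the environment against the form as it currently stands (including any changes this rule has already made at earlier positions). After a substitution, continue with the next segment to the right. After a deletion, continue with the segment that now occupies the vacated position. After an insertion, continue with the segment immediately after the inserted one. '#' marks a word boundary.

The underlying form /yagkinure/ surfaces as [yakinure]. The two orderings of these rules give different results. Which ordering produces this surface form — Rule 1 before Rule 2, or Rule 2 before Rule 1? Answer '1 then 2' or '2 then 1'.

Order 1 then 2:
  1 Regressive Voicing Assimilation: [yagkinure] → [yakkinure]
  2 Geminate Reduction: [yakkinure] → [yakinure]
  result: [yakinure]
Order 2 then 1:
  2 Geminate Reduction: no change — [yagkinure]
  1 Regressive Voicing Assimilation: [yagkinure] → [yakkinure]
  result: [yakkinure]

1 then 2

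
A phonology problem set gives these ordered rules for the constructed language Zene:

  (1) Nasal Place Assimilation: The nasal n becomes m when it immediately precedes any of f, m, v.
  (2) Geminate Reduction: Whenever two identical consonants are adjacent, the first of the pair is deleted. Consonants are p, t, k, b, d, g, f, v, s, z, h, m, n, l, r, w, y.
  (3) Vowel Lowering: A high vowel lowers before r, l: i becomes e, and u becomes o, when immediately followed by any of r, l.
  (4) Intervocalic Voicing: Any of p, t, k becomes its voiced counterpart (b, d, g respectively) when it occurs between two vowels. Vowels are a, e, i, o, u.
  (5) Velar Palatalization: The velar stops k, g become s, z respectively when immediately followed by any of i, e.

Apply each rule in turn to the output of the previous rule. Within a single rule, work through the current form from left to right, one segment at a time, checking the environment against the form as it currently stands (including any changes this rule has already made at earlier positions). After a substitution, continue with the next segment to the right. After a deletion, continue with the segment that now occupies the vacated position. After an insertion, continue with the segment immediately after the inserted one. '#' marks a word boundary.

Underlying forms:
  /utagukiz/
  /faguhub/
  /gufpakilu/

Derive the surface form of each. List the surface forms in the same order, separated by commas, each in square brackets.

[udaguziz], [faguhub], [gufpazelu]

/utagukiz/:
  (1) Nasal Place Assimilation: no change — [utagukiz]
  (2) Geminate Reduction: no change — [utagukiz]
  (3) Vowel Lowering: no change — [utagukiz]
  (4) Intervocalic Voicing: [utagukiz] → [udagugiz]
  (5) Velar Palatalization: [udagugiz] → [udaguziz]
/faguhub/:
  (1) Nasal Place Assimilation: no change — [faguhub]
  (2) Geminate Reduction: no change — [faguhub]
  (3) Vowel Lowering: no change — [faguhub]
  (4) Intervocalic Voicing: no change — [faguhub]
  (5) Velar Palatalization: no change — [faguhub]
/gufpakilu/:
  (1) Nasal Place Assimilation: no change — [gufpakilu]
  (2) Geminate Reduction: no change — [gufpakilu]
  (3) Vowel Lowering: [gufpakilu] → [gufpakelu]
  (4) Intervocalic Voicing: [gufpakelu] → [gufpagelu]
  (5) Velar Palatalization: [gufpagelu] → [gufpazelu]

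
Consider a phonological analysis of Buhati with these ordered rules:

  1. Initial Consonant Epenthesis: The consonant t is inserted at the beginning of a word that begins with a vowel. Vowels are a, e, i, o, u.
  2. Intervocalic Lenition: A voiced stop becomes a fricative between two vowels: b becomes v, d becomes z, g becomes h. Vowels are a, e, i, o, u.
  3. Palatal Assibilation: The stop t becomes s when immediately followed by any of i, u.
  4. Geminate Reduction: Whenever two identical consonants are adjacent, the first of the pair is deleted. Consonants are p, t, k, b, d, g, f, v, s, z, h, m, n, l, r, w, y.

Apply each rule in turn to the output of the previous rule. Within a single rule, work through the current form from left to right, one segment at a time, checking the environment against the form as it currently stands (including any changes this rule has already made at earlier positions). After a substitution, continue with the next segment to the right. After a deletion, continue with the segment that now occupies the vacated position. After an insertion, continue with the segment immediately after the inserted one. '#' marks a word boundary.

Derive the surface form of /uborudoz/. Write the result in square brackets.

[suvoruzoz]

1 Initial Consonant Epenthesis: [uborudoz] → [tuborudoz]
2 Intervocalic Lenition: [tuborudoz] → [tuvoruzoz]
3 Palatal Assibilation: [tuvoruzoz] → [suvoruzoz]
4 Geminate Reduction: no change — [suvoruzoz]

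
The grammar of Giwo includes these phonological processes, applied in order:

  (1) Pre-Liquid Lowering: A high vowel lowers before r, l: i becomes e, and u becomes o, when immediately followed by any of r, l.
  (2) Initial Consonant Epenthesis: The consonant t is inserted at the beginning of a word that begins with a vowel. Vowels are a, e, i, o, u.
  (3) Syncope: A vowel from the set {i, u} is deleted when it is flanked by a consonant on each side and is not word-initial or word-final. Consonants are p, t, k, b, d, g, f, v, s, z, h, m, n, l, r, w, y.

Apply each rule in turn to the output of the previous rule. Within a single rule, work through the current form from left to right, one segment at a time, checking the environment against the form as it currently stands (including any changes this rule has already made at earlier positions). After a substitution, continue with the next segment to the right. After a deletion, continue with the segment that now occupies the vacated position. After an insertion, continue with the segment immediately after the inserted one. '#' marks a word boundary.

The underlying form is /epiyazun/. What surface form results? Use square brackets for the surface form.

(1) Pre-Liquid Lowering: no change — [epiyazun]
(2) Initial Consonant Epenthesis: [epiyazun] → [tepiyazun]
(3) Syncope: [tepiyazun] → [tepyazn]

[tepyazn]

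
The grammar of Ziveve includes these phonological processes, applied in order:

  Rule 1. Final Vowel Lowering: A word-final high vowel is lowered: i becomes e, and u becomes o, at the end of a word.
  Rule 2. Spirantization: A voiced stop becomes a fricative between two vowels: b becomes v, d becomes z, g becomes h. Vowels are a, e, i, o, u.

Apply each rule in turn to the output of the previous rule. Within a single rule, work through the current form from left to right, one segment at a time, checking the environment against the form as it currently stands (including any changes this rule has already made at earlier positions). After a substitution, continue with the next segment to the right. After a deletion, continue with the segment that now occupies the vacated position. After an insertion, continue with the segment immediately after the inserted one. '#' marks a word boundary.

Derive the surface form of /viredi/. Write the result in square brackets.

Rule 1 Final Vowel Lowering: [viredi] → [virede]
Rule 2 Spirantization: [virede] → [vireze]

[vireze]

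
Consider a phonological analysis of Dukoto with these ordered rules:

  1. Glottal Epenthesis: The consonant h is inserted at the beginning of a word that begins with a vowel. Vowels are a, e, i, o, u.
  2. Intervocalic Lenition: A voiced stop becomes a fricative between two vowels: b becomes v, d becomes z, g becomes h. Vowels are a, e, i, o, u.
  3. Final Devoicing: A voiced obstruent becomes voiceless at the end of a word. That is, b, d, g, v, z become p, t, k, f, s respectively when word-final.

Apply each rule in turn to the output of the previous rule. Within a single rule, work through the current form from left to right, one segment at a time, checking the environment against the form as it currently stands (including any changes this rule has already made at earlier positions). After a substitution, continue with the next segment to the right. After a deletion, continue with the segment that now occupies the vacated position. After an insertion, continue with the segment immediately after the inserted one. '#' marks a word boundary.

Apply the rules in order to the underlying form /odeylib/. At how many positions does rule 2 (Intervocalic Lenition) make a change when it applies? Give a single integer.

1

1 Glottal Epenthesis: [odeylib] → [hodeylib]
2 Intervocalic Lenition: [hodeylib] → [hozeylib]
3 Final Devoicing: [hozeylib] → [hozeylip]
Rule 2 changed 1 position(s).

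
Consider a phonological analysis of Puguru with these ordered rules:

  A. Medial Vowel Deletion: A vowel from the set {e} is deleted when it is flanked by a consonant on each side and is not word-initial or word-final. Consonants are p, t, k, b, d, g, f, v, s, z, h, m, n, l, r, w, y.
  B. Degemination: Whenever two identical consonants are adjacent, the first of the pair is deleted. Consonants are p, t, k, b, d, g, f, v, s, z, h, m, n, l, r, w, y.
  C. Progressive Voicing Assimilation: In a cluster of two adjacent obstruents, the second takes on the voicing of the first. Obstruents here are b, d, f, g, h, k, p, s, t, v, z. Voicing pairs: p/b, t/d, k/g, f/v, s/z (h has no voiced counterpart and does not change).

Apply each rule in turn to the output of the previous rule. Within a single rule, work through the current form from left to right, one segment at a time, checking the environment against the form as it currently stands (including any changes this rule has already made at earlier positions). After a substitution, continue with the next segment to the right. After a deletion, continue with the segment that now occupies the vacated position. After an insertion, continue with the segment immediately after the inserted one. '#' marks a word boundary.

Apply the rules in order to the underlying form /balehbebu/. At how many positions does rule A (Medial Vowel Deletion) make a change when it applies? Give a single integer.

A Medial Vowel Deletion: [balehbebu] → [balhbbu]
B Degemination: [balhbbu] → [balhbu]
C Progressive Voicing Assimilation: [balhbu] → [balhpu]
Rule A changed 2 position(s).

2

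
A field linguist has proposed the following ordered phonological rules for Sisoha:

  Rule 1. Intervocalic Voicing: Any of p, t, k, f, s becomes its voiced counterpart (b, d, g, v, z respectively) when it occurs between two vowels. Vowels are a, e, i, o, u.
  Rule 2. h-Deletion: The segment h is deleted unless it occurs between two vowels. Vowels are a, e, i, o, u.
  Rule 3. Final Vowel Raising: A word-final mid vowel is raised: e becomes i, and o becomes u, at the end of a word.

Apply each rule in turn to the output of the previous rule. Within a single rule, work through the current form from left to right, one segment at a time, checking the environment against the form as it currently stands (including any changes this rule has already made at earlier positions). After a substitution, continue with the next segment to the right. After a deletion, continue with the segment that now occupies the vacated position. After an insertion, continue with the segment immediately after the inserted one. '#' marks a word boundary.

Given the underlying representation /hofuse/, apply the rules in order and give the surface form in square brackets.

[ovuzi]

Rule 1 Intervocalic Voicing: [hofuse] → [hovuze]
Rule 2 h-Deletion: [hovuze] → [ovuze]
Rule 3 Final Vowel Raising: [ovuze] → [ovuzi]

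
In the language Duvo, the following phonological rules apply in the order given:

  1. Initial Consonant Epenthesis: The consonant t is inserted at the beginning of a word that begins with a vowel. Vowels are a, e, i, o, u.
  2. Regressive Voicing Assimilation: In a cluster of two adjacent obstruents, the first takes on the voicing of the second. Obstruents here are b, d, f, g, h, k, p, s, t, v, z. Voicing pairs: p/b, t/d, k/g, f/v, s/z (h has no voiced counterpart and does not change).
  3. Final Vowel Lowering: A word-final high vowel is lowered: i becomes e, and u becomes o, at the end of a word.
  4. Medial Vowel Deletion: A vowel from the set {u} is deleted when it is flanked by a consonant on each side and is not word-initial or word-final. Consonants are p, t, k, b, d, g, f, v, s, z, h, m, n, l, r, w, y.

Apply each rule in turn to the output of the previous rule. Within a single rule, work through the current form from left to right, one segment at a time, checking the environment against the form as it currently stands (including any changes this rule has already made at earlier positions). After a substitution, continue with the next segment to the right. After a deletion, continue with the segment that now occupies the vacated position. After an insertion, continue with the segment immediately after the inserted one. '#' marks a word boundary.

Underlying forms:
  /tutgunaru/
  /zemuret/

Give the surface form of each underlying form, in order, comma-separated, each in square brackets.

[tdgnaro], [zemret]

/tutgunaru/:
  1 Initial Consonant Epenthesis: no change — [tutgunaru]
  2 Regressive Voicing Assimilation: [tutgunaru] → [tudgunaru]
  3 Final Vowel Lowering: [tudgunaru] → [tudgunaro]
  4 Medial Vowel Deletion: [tudgunaro] → [tdgnaro]
/zemuret/:
  1 Initial Consonant Epenthesis: no change — [zemuret]
  2 Regressive Voicing Assimilation: no change — [zemuret]
  3 Final Vowel Lowering: no change — [zemuret]
  4 Medial Vowel Deletion: [zemuret] → [zemret]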